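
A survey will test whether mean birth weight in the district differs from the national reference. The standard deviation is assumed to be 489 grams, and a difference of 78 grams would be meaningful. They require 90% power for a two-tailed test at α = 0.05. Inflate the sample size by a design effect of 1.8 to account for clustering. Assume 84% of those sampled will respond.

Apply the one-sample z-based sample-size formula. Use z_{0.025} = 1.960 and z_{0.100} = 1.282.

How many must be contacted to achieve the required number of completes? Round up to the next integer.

n = (z_{α/2} + z_β)² · σ² / δ²
  = (1.960 + 1.282)² · 489² / 78²
  = 10.5106 · 239121 / 6084
  = 413.10
Design effect: 1.8 × 413.10 = 743.58.
Adjust for 84% response: 743.58 / 0.84 = 885.21.
Round up → n = 886.

n = 886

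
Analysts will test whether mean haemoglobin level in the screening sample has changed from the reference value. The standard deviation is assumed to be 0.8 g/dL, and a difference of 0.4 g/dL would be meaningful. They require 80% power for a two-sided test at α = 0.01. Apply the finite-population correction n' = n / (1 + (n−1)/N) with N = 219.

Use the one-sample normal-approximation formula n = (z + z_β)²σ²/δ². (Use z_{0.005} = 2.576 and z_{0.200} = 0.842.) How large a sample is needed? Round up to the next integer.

n = 39

n = (z_{α/2} + z_β)² · σ² / δ²
  = (2.576 + 0.842)² · 0.8² / 0.4²
  = 11.6827 · 0.64 / 0.16
  = 46.73
Finite-population correction (N = 219): 46.73 / (1 + (46.73 − 1)/219) = 38.66.
Round up → n = 39.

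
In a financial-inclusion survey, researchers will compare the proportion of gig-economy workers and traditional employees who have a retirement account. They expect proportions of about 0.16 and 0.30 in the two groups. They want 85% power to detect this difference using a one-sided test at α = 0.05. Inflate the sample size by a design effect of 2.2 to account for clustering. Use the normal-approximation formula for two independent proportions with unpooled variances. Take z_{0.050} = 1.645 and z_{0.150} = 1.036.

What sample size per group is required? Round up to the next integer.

n = (z_α + z_β)² · [p₁(1−p₁) + p₂(1−p₂)] / (p₁ − p₂)²
  = (1.645 + 1.036)² · (0.16·0.84 + 0.30·0.70) / (-0.14)²
  = (2.681)² · (0.1344 + 0.2100) / 0.0196
  = 7.1878 · 0.3444 / 0.0196
  = 126.30
Design effect: 2.2 × 126.30 = 277.86.
Round up → n = 278 per group.

n = 278 per group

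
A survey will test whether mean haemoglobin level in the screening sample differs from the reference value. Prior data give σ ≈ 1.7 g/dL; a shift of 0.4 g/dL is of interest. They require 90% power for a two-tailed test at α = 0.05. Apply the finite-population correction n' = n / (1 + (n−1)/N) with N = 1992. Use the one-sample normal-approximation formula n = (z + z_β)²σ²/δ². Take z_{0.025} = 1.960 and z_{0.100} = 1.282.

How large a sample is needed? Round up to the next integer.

n = 174

n = (z_{α/2} + z_β)² · σ² / δ²
  = (1.960 + 1.282)² · 1.7² / 0.4²
  = 10.5106 · 2.89 / 0.16
  = 189.85
Finite-population correction (N = 1992): 189.85 / (1 + (189.85 − 1)/1992) = 173.41.
Round up → n = 174.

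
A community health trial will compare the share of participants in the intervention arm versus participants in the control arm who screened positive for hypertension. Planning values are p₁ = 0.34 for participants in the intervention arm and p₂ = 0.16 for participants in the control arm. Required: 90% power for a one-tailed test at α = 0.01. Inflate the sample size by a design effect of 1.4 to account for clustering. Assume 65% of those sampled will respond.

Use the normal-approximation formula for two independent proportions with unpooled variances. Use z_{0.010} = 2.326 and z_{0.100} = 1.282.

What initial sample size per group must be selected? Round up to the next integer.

n = (z_α + z_β)² · [p₁(1−p₁) + p₂(1−p₂)] / (p₁ − p₂)²
  = (2.326 + 1.282)² · (0.34·0.66 + 0.16·0.84) / (0.18)²
  = (3.608)² · (0.2244 + 0.1344) / 0.0324
  = 13.0177 · 0.3588 / 0.0324
  = 144.16
Design effect: 1.4 × 144.16 = 201.82.
Adjust for 65% response: 201.82 / 0.65 = 310.50.
Round up → n = 311 per group.

n = 311 per group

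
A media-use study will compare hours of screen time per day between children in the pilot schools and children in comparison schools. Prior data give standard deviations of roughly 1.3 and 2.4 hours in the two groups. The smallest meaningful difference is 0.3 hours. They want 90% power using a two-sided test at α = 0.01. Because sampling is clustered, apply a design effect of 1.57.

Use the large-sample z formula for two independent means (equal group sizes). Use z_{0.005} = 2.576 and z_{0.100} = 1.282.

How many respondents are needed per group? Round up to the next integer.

n = 1935 per group

n = (z_{α/2} + z_β)² · (σ₁² + σ₂²) / δ²
  = (2.576 + 1.282)² · (1.3² + 2.4² = 7.45) / 0.3²
  = 14.8842 · 7.45 / 0.09
  = 1232.08
Design effect: 1.57 × 1232.08 = 1934.36.
Round up → n = 1935 per group.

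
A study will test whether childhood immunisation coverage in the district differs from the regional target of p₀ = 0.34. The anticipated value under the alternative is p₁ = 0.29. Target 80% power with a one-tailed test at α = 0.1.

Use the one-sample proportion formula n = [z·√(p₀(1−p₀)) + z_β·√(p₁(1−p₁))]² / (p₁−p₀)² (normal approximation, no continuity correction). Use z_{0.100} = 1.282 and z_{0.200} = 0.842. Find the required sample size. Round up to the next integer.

n = 392

n = [z_α·√(p₀q₀) + z_β·√(p₁q₁)]² / (p₁ − p₀)²
  = [1.282·√(0.34·0.66) + 0.842·√(0.29·0.71)]² / (-0.05)²
  = [1.282·0.4737 + 0.842·0.4538]² / 0.0025
  = [0.9894]² / 0.0025
  = 391.54
Round up → n = 392.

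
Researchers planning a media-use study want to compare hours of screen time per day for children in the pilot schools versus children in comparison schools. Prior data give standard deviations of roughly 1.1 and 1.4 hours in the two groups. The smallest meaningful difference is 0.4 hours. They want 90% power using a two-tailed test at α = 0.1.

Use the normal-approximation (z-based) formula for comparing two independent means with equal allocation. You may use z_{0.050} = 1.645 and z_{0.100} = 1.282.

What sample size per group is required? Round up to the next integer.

n = 170 per group

n = (z_{α/2} + z_β)² · (σ₁² + σ₂²) / δ²
  = (1.645 + 1.282)² · (1.1² + 1.4² = 3.17) / 0.4²
  = 8.5673 · 3.17 / 0.16
  = 169.74
Round up → n = 170 per group.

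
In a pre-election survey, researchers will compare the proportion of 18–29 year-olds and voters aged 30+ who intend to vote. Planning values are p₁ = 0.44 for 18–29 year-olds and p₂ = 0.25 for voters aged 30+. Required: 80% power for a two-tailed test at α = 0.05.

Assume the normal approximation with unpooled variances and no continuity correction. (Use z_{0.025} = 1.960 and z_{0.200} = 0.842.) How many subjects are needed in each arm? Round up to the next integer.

n = 95 per group

n = (z_{α/2} + z_β)² · [p₁(1−p₁) + p₂(1−p₂)] / (p₁ − p₂)²
  = (1.960 + 0.842)² · (0.44·0.56 + 0.25·0.75) / (0.19)²
  = (2.802)² · (0.2464 + 0.1875) / 0.0361
  = 7.8512 · 0.4339 / 0.0361
  = 94.37
Round up → n = 95 per group.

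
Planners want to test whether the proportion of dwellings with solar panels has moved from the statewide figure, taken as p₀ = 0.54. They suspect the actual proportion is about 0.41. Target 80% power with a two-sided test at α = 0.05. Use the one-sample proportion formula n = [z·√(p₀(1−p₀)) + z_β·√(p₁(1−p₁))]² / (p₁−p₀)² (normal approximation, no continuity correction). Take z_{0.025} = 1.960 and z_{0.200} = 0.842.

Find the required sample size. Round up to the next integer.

n = [z_{α/2}·√(p₀q₀) + z_β·√(p₁q₁)]² / (p₁ − p₀)²
  = [1.960·√(0.54·0.46) + 0.842·√(0.41·0.59)]² / (-0.13)²
  = [1.960·0.4984 + 0.842·0.4918]² / 0.0169
  = [1.3910]² / 0.0169
  = 114.49
Round up → n = 115.

n = 115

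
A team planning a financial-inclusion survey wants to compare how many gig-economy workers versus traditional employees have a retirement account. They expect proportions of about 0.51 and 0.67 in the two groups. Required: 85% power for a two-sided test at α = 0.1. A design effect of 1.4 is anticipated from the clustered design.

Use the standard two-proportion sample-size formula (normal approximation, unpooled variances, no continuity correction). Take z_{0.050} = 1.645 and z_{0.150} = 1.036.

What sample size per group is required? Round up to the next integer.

n = 186 per group

n = (z_{α/2} + z_β)² · [p₁(1−p₁) + p₂(1−p₂)] / (p₁ − p₂)²
  = (1.645 + 1.036)² · (0.51·0.49 + 0.67·0.33) / (-0.16)²
  = (2.681)² · (0.2499 + 0.2211) / 0.0256
  = 7.1878 · 0.4710 / 0.0256
  = 132.24
Design effect: 1.4 × 132.24 = 185.14.
Round up → n = 186 per group.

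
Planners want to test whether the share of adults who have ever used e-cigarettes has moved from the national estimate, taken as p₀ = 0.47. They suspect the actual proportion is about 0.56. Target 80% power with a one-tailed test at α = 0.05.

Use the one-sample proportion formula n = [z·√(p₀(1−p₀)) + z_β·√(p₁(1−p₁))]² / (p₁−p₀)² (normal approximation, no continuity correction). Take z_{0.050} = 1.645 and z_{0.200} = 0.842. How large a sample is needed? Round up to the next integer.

n = [z_α·√(p₀q₀) + z_β·√(p₁q₁)]² / (p₁ − p₀)²
  = [1.645·√(0.47·0.53) + 0.842·√(0.56·0.44)]² / (0.09)²
  = [1.645·0.4991 + 0.842·0.4964]² / 0.0081
  = [1.2390]² / 0.0081
  = 189.51
Round up → n = 190.

n = 190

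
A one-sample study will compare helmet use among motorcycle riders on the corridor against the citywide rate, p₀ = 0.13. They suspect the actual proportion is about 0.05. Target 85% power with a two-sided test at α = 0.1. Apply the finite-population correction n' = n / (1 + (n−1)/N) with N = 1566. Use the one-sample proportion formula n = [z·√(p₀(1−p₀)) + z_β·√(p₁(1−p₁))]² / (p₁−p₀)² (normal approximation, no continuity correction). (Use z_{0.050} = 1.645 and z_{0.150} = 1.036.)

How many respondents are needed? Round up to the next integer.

n = [z_{α/2}·√(p₀q₀) + z_β·√(p₁q₁)]² / (p₁ − p₀)²
  = [1.645·√(0.13·0.87) + 1.036·√(0.05·0.95)]² / (-0.08)²
  = [1.645·0.3363 + 1.036·0.2179]² / 0.0064
  = [0.7790]² / 0.0064
  = 94.82
Finite-population correction (N = 1566): 94.82 / (1 + (94.82 − 1)/1566) = 89.46.
Round up → n = 90.

n = 90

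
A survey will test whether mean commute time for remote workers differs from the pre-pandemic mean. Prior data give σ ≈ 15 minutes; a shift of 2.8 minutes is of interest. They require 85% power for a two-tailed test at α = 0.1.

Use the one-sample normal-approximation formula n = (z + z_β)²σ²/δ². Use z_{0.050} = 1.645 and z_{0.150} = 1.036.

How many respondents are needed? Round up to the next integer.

n = (z_{α/2} + z_β)² · σ² / δ²
  = (1.645 + 1.036)² · 15² / 2.8²
  = 7.1878 · 225 / 7.84
  = 206.28
Round up → n = 207.

n = 207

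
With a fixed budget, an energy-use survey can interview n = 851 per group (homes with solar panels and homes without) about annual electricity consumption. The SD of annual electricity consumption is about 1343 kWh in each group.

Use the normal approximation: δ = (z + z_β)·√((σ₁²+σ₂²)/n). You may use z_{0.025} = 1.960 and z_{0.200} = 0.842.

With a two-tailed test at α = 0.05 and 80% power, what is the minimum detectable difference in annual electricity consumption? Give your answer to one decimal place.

Minimum detectable difference ≈ 182.4 kWh

δ = (z_{α/2} + z_β) · √((σ₁²+σ₂²)/n)
  = (1.960 + 0.842) · √(3607298/851)
  = 2.802 · √4238.9
  = 2.802 · 65.1068
  = 182.4292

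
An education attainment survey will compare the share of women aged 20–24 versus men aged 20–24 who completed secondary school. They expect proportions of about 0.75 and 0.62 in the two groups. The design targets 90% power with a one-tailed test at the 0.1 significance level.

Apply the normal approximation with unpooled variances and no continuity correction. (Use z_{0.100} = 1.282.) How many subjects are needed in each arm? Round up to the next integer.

n = (z_α + z_β)² · [p₁(1−p₁) + p₂(1−p₂)] / (p₁ − p₂)²
  = (1.282 + 1.282)² · (0.75·0.25 + 0.62·0.38) / (0.13)²
  = (2.564)² · (0.1875 + 0.2356) / 0.0169
  = 6.5741 · 0.4231 / 0.0169
  = 164.59
Round up → n = 165 per group.

n = 165 per group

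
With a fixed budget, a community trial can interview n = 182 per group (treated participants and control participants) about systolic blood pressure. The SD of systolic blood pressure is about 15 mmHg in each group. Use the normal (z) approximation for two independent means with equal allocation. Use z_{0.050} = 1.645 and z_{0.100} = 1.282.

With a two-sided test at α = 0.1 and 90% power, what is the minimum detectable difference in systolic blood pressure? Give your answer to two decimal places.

δ = (z_{α/2} + z_β) · √((σ₁²+σ₂²)/n)
  = (1.645 + 1.282) · √(450/182)
  = 2.927 · √2.4725
  = 2.927 · 1.5724
  = 4.6025

Minimum detectable difference ≈ 4.60 mmHg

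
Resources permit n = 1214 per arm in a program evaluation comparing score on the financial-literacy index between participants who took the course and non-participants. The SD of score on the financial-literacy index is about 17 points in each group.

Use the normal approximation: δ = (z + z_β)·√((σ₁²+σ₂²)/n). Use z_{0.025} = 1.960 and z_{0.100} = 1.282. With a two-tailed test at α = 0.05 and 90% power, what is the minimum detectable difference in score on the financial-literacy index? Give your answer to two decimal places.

Minimum detectable difference ≈ 2.24 points

δ = (z_{α/2} + z_β) · √((σ₁²+σ₂²)/n)
  = (1.960 + 1.282) · √(578/1214)
  = 3.242 · √0.47611
  = 3.242 · 0.6900
  = 2.2370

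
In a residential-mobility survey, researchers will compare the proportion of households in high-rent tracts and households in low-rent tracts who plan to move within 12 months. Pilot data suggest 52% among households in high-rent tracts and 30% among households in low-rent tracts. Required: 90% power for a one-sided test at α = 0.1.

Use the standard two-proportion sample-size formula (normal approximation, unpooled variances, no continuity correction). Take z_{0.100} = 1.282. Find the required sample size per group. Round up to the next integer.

n = 63 per group

n = (z_α + z_β)² · [p₁(1−p₁) + p₂(1−p₂)] / (p₁ − p₂)²
  = (1.282 + 1.282)² · (0.52·0.48 + 0.30·0.70) / (0.22)²
  = (2.564)² · (0.2496 + 0.2100) / 0.0484
  = 6.5741 · 0.4596 / 0.0484
  = 62.43
Round up → n = 63 per group.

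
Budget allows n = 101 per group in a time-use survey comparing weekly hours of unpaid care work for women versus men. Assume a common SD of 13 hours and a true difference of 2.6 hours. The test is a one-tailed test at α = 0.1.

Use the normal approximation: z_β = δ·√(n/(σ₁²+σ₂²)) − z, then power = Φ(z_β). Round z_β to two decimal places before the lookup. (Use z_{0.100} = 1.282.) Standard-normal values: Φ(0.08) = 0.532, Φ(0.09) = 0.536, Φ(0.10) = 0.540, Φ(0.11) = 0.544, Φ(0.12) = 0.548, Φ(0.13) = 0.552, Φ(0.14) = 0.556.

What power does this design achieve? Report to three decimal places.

z_β = δ·√(n/(σ₁²+σ₂²)) − z_α
    = 2.6 · √(101/338) − 1.282
    = 2.6 · 0.54664 − 1.282
    = 1.4213 − 1.282 = 0.1393 → 0.14
Power = Φ(0.14) = 0.556.

Power ≈ 0.556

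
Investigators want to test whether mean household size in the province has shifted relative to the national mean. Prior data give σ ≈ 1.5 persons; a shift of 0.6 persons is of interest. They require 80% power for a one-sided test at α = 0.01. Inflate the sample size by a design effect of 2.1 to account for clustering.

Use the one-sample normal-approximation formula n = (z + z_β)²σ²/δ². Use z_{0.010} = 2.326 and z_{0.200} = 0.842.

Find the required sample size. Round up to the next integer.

n = (z_α + z_β)² · σ² / δ²
  = (2.326 + 0.842)² · 1.5² / 0.6²
  = 10.0362 · 2.25 / 0.36
  = 62.73
Design effect: 2.1 × 62.73 = 131.73.
Round up → n = 132.

n = 132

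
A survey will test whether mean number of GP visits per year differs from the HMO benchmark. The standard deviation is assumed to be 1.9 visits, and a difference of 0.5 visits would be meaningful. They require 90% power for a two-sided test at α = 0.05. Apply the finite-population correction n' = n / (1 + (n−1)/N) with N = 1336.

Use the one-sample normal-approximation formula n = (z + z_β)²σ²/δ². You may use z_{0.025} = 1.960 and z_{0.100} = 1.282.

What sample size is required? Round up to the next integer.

n = (z_{α/2} + z_β)² · σ² / δ²
  = (1.960 + 1.282)² · 1.9² / 0.5²
  = 10.5106 · 3.61 / 0.25
  = 151.77
Finite-population correction (N = 1336): 151.77 / (1 + (151.77 − 1)/1336) = 136.38.
Round up → n = 137.

n = 137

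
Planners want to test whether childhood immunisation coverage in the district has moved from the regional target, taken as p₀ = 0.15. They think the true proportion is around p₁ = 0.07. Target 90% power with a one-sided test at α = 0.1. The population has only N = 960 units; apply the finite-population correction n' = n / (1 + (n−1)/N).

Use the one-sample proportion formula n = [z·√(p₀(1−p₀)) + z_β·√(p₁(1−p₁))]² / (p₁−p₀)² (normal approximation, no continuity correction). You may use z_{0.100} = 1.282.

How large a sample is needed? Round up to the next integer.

n = [z_α·√(p₀q₀) + z_β·√(p₁q₁)]² / (p₁ − p₀)²
  = [1.282·√(0.15·0.85) + 1.282·√(0.07·0.93)]² / (-0.08)²
  = [1.282·0.3571 + 1.282·0.2551]² / 0.0064
  = [0.7849]² / 0.0064
  = 96.25
Finite-population correction (N = 960): 96.25 / (1 + (96.25 − 1)/960) = 87.56.
Round up → n = 88.

n = 88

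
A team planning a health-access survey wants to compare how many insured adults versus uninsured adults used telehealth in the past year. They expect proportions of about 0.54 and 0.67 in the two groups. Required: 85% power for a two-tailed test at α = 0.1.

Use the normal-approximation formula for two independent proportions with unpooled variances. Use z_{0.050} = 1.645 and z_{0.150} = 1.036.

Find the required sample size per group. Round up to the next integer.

n = 200 per group

n = (z_{α/2} + z_β)² · [p₁(1−p₁) + p₂(1−p₂)] / (p₁ − p₂)²
  = (1.645 + 1.036)² · (0.54·0.46 + 0.67·0.33) / (-0.13)²
  = (2.681)² · (0.2484 + 0.2211) / 0.0169
  = 7.1878 · 0.4695 / 0.0169
  = 199.68
Round up → n = 200 per group.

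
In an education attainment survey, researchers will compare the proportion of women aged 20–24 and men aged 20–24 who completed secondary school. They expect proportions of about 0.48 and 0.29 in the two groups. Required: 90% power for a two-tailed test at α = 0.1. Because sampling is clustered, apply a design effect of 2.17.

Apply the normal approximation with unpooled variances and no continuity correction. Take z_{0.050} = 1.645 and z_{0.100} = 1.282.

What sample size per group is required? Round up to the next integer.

n = 235 per group

n = (z_{α/2} + z_β)² · [p₁(1−p₁) + p₂(1−p₂)] / (p₁ − p₂)²
  = (1.645 + 1.282)² · (0.48·0.52 + 0.29·0.71) / (0.19)²
  = (2.927)² · (0.2496 + 0.2059) / 0.0361
  = 8.5673 · 0.4555 / 0.0361
  = 108.10
Design effect: 2.17 × 108.10 = 234.58.
Round up → n = 235 per group.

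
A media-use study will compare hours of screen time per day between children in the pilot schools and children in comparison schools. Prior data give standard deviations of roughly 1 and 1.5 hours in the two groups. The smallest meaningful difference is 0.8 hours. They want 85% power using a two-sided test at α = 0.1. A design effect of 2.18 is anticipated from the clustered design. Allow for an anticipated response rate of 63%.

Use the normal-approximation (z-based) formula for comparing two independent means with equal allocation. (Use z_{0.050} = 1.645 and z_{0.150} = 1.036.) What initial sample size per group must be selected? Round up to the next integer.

n = (z_{α/2} + z_β)² · (σ₁² + σ₂²) / δ²
  = (1.645 + 1.036)² · (1² + 1.5² = 3.25) / 0.8²
  = 7.1878 · 3.25 / 0.64
  = 36.50
Design effect: 2.18 × 36.50 = 79.57.
Adjust for 63% response: 79.57 / 0.63 = 126.30.
Round up → n = 127 per group.

n = 127 per group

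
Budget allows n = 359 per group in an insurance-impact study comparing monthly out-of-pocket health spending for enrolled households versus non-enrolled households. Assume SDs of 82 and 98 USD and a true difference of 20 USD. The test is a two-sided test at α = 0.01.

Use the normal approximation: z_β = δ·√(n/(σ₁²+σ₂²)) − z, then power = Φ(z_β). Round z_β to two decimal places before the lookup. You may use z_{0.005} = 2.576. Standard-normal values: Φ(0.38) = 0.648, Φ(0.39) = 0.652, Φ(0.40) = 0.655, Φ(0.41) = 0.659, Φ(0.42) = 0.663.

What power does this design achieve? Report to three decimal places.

z_β = δ·√(n/(σ₁²+σ₂²)) − z_{α/2}
    = 20 · √(359/16328) − 2.576
    = 20 · 0.14828 − 2.576
    = 2.9656 − 2.576 = 0.3896 → 0.39
Power = Φ(0.39) = 0.652.

Power ≈ 0.652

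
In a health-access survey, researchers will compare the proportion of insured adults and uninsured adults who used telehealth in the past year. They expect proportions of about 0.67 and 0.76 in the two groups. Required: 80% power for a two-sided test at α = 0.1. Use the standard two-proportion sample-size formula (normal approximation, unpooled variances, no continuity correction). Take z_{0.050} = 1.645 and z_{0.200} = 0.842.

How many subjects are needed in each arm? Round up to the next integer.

n = 309 per group

n = (z_{α/2} + z_β)² · [p₁(1−p₁) + p₂(1−p₂)] / (p₁ − p₂)²
  = (1.645 + 0.842)² · (0.67·0.33 + 0.76·0.24) / (-0.09)²
  = (2.487)² · (0.2211 + 0.1824) / 0.0081
  = 6.1852 · 0.4035 / 0.0081
  = 308.11
Round up → n = 309 per group.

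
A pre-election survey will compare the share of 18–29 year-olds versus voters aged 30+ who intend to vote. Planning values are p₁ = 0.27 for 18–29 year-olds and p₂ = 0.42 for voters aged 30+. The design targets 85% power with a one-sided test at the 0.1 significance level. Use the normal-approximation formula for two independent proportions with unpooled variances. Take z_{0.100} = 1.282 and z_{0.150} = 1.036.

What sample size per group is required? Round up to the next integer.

n = (z_α + z_β)² · [p₁(1−p₁) + p₂(1−p₂)] / (p₁ − p₂)²
  = (1.282 + 1.036)² · (0.27·0.73 + 0.42·0.58) / (-0.15)²
  = (2.318)² · (0.1971 + 0.2436) / 0.0225
  = 5.3731 · 0.4407 / 0.0225
  = 105.24
Round up → n = 106 per group.

n = 106 per group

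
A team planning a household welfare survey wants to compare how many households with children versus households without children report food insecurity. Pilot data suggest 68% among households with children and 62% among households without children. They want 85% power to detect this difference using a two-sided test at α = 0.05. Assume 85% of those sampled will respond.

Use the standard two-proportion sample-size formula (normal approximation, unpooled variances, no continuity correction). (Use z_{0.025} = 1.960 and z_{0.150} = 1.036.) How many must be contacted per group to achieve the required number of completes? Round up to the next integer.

n = 1330 per group

n = (z_{α/2} + z_β)² · [p₁(1−p₁) + p₂(1−p₂)] / (p₁ − p₂)²
  = (1.960 + 1.036)² · (0.68·0.32 + 0.62·0.38) / (0.06)²
  = (2.996)² · (0.2176 + 0.2356) / 0.0036
  = 8.9760 · 0.4532 / 0.0036
  = 1129.98
Adjust for 85% response: 1129.98 / 0.85 = 1329.39.
Round up → n = 1330 per group.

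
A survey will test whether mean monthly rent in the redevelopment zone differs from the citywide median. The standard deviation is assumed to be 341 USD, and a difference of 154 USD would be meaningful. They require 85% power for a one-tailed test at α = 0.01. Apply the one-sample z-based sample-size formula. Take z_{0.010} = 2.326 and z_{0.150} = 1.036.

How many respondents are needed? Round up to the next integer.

n = (z_α + z_β)² · σ² / δ²
  = (2.326 + 1.036)² · 341² / 154²
  = 11.3030 · 116281 / 23716
  = 55.42
Round up → n = 56.

n = 56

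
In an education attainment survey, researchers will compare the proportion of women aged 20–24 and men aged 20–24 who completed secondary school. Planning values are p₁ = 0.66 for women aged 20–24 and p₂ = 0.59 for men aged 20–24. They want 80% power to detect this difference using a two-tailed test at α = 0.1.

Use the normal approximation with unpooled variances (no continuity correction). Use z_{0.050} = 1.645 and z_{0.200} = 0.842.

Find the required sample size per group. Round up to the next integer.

n = 589 per group

n = (z_{α/2} + z_β)² · [p₁(1−p₁) + p₂(1−p₂)] / (p₁ − p₂)²
  = (1.645 + 0.842)² · (0.66·0.34 + 0.59·0.41) / (0.07)²
  = (2.487)² · (0.2244 + 0.2419) / 0.0049
  = 6.1852 · 0.4663 / 0.0049
  = 588.60
Round up → n = 589 per group.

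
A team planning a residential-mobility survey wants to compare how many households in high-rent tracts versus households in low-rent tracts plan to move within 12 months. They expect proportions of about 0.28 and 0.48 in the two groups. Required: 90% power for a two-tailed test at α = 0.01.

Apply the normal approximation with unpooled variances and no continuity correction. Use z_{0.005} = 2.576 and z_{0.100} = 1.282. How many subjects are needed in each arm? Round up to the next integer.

n = 168 per group

n = (z_{α/2} + z_β)² · [p₁(1−p₁) + p₂(1−p₂)] / (p₁ − p₂)²
  = (2.576 + 1.282)² · (0.28·0.72 + 0.48·0.52) / (-0.20)²
  = (3.858)² · (0.2016 + 0.2496) / 0.0400
  = 14.8842 · 0.4512 / 0.0400
  = 167.89
Round up → n = 168 per group.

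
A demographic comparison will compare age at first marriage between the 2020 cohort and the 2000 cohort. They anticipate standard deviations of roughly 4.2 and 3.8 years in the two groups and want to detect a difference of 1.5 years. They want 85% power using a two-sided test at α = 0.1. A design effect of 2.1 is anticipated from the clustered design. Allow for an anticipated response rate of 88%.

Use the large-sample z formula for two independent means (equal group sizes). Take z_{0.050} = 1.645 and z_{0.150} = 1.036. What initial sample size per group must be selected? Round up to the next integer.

n = 245 per group

n = (z_{α/2} + z_β)² · (σ₁² + σ₂²) / δ²
  = (1.645 + 1.036)² · (4.2² + 3.8² = 32.08) / 1.5²
  = 7.1878 · 32.08 / 2.25
  = 102.48
Design effect: 2.1 × 102.48 = 215.21.
Adjust for 88% response: 215.21 / 0.88 = 244.56.
Round up → n = 245 per group.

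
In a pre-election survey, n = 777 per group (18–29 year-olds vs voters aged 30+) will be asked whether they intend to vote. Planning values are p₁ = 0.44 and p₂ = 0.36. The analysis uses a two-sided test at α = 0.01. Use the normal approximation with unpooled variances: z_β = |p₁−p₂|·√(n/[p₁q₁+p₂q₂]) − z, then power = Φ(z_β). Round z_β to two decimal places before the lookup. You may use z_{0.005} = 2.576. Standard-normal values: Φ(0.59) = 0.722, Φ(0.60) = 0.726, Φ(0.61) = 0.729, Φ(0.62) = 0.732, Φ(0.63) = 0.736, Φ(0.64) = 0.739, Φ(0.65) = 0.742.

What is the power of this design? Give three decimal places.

Power ≈ 0.742

z_β = |p₁−p₂|·√(n/[p₁q₁+p₂q₂]) − z_{α/2}
    = 0.08 · √(777/0.4768) − 2.576
    = 0.08 · 40.3685 − 2.576
    = 3.2295 − 2.576 = 0.6535 → 0.65
Power = Φ(0.65) = 0.742.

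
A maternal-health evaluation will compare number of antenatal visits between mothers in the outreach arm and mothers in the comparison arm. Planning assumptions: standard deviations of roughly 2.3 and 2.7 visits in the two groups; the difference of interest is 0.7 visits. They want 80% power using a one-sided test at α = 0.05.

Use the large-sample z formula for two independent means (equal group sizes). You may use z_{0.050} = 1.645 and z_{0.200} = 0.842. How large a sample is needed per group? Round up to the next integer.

n = 159 per group

n = (z_α + z_β)² · (σ₁² + σ₂²) / δ²
  = (1.645 + 0.842)² · (2.3² + 2.7² = 12.58) / 0.7²
  = 6.1852 · 12.58 / 0.49
  = 158.79
Round up → n = 159 per group.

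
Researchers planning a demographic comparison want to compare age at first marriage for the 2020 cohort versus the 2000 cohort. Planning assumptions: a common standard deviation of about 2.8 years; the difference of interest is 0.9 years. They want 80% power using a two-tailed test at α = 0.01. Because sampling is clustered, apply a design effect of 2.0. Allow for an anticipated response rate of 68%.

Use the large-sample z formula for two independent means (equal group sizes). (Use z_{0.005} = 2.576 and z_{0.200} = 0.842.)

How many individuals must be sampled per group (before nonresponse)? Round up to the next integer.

n = (z_{α/2} + z_β)² · (σ₁² + σ₂²) / δ²
  = (2.576 + 0.842)² · (2·2.8² = 15.68) / 0.9²
  = 11.6827 · 15.68 / 0.81
  = 226.15
Design effect: 2.0 × 226.15 = 452.31.
Adjust for 68% response: 452.31 / 0.68 = 665.16.
Round up → n = 666 per group.

n = 666 per group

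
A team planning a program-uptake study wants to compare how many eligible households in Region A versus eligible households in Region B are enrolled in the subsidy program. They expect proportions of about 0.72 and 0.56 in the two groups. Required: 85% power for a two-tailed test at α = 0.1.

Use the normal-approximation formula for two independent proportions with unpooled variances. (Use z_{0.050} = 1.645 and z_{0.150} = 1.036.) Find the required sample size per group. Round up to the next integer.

n = (z_{α/2} + z_β)² · [p₁(1−p₁) + p₂(1−p₂)] / (p₁ − p₂)²
  = (1.645 + 1.036)² · (0.72·0.28 + 0.56·0.44) / (0.16)²
  = (2.681)² · (0.2016 + 0.2464) / 0.0256
  = 7.1878 · 0.4480 / 0.0256
  = 125.79
Round up → n = 126 per group.

n = 126 per group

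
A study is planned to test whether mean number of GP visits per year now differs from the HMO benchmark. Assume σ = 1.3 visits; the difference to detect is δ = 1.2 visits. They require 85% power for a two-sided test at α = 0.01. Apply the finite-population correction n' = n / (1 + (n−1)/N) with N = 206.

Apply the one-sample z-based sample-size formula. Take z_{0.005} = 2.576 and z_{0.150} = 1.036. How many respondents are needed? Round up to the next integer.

n = 15

n = (z_{α/2} + z_β)² · σ² / δ²
  = (2.576 + 1.036)² · 1.3² / 1.2²
  = 13.0465 · 1.69 / 1.44
  = 15.31
Finite-population correction (N = 206): 15.31 / (1 + (15.31 − 1)/206) = 14.32.
Round up → n = 15.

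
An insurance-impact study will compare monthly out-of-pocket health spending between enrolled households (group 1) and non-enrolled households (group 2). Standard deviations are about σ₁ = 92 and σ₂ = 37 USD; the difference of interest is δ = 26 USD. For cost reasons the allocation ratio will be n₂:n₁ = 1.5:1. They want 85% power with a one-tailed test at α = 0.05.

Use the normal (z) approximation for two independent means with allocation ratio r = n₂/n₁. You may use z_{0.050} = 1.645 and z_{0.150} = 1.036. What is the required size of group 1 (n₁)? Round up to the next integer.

n₁ = (z_α + z_β)² · (σ₁² + σ₂²/r) / δ²
   = (1.645 + 1.036)² · (92² + 37²/1.5) / 26²
   = 7.1878 · (8464 + 912.6667) / 676
   = 7.1878 · 9376.7 / 676
   = 99.70
Round up → n₁ = 100; n₂ = r·n₁ = 1.5 × 100 = 150.

n₁ = 100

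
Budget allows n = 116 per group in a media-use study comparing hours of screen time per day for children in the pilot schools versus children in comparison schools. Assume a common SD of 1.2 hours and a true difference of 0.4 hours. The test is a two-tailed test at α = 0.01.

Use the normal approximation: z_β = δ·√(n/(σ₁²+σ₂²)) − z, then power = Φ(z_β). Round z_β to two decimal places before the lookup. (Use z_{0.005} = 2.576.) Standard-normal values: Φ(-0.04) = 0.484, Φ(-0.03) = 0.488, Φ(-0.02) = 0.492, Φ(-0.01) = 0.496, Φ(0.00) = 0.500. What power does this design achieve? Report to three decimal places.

z_β = δ·√(n/(σ₁²+σ₂²)) − z_{α/2}
    = 0.4 · √(116/2.88) − 2.576
    = 0.4 · 6.34648 − 2.576
    = 2.5386 − 2.576 = -0.0374 → -0.04
Power = Φ(-0.04) = 0.484.

Power ≈ 0.484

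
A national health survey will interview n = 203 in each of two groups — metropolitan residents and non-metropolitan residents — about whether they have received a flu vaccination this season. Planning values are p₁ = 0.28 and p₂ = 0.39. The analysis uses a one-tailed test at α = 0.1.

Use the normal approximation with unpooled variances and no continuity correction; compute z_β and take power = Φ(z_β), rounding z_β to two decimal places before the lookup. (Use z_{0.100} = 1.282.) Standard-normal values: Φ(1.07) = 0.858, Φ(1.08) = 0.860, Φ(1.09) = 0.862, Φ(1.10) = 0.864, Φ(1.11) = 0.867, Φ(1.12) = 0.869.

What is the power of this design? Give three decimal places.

Power ≈ 0.860

z_β = |p₁−p₂|·√(n/[p₁q₁+p₂q₂]) − z_α
    = 0.11 · √(203/0.4395) − 1.282
    = 0.11 · 21.4916 − 1.282
    = 2.3641 − 1.282 = 1.0821 → 1.08
Power = Φ(1.08) = 0.860.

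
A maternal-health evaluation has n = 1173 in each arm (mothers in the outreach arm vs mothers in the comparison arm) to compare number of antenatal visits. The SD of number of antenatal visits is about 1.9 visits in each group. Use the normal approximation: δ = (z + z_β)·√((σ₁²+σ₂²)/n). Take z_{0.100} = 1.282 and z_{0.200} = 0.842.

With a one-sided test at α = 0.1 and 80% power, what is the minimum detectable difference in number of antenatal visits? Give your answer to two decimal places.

Minimum detectable difference ≈ 0.17 visits

δ = (z_α + z_β) · √((σ₁²+σ₂²)/n)
  = (1.282 + 0.842) · √(7.22/1173)
  = 2.124 · √0.00616
  = 2.124 · 0.0785
  = 0.1666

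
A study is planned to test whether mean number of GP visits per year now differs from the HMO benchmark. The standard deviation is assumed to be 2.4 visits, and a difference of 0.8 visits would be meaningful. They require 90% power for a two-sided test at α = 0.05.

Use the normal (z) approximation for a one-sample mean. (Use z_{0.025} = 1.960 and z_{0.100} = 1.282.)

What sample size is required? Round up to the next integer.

n = (z_{α/2} + z_β)² · σ² / δ²
  = (1.960 + 1.282)² · 2.4² / 0.8²
  = 10.5106 · 5.76 / 0.64
  = 94.60
Round up → n = 95.

n = 95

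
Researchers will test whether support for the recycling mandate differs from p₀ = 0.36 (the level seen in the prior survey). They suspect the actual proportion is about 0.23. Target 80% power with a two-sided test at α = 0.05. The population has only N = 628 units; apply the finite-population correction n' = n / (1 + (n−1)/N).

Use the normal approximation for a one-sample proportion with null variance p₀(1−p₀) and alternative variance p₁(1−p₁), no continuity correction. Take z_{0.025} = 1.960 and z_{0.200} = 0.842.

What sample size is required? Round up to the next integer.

n = 86

n = [z_{α/2}·√(p₀q₀) + z_β·√(p₁q₁)]² / (p₁ − p₀)²
  = [1.960·√(0.36·0.64) + 0.842·√(0.23·0.77)]² / (-0.13)²
  = [1.960·0.4800 + 0.842·0.4208]² / 0.0169
  = [1.2951]² / 0.0169
  = 99.25
Finite-population correction (N = 628): 99.25 / (1 + (99.25 − 1)/628) = 85.83.
Round up → n = 86.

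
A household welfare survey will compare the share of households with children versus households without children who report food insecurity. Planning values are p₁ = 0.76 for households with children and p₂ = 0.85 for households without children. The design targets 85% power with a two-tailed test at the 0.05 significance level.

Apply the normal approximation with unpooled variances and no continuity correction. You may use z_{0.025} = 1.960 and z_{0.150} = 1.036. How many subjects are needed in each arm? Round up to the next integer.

n = (z_{α/2} + z_β)² · [p₁(1−p₁) + p₂(1−p₂)] / (p₁ − p₂)²
  = (1.960 + 1.036)² · (0.76·0.24 + 0.85·0.15) / (-0.09)²
  = (2.996)² · (0.1824 + 0.1275) / 0.0081
  = 8.9760 · 0.3099 / 0.0081
  = 343.42
Round up → n = 344 per group.

n = 344 per group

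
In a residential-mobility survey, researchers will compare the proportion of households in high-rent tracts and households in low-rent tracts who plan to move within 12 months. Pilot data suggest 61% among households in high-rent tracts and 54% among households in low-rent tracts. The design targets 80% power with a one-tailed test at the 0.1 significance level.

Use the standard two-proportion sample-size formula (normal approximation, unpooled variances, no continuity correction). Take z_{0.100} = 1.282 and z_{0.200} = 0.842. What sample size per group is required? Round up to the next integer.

n = (z_α + z_β)² · [p₁(1−p₁) + p₂(1−p₂)] / (p₁ − p₂)²
  = (1.282 + 0.842)² · (0.61·0.39 + 0.54·0.46) / (0.07)²
  = (2.124)² · (0.2379 + 0.2484) / 0.0049
  = 4.5114 · 0.4863 / 0.0049
  = 447.73
Round up → n = 448 per group.

n = 448 per group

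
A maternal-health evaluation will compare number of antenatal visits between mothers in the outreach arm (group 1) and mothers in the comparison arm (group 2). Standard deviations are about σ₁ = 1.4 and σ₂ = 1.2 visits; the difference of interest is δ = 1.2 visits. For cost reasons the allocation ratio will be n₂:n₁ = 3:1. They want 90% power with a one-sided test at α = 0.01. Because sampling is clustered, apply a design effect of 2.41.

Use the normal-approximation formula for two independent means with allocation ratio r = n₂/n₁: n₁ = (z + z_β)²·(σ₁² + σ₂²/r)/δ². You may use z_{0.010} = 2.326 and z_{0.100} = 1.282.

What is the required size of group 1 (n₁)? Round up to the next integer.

n₁ = (z_α + z_β)² · (σ₁² + σ₂²/r) / δ²
   = (2.326 + 1.282)² · (1.4² + 1.2²/3) / 1.2²
   = 13.0177 · (1.96 + 0.48) / 1.44
   = 13.0177 · 2.44 / 1.44
   = 22.06
Design effect: 2.41 × 22.06 = 53.16.
Round up → n₁ = 54; n₂ = r·n₁ = 3 × 54 = 162.

n₁ = 54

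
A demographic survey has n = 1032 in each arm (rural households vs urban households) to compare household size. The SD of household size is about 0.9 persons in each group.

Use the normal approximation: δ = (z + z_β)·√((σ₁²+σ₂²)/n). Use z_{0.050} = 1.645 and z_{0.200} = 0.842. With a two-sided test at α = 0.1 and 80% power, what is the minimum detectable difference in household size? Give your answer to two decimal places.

Minimum detectable difference ≈ 0.10 persons

δ = (z_{α/2} + z_β) · √((σ₁²+σ₂²)/n)
  = (1.645 + 0.842) · √(1.62/1032)
  = 2.487 · √0.00157
  = 2.487 · 0.0396
  = 0.0985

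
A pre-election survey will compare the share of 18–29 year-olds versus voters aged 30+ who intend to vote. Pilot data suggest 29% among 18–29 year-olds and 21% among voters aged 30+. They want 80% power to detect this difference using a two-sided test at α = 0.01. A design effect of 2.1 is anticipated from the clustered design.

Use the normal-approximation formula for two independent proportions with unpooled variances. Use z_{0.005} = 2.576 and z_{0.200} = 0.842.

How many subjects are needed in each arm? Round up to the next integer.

n = 1426 per group

n = (z_{α/2} + z_β)² · [p₁(1−p₁) + p₂(1−p₂)] / (p₁ − p₂)²
  = (2.576 + 0.842)² · (0.29·0.71 + 0.21·0.79) / (0.08)²
  = (3.418)² · (0.2059 + 0.1659) / 0.0064
  = 11.6827 · 0.3718 / 0.0064
  = 678.69
Design effect: 2.1 × 678.69 = 1425.26.
Round up → n = 1426 per group.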